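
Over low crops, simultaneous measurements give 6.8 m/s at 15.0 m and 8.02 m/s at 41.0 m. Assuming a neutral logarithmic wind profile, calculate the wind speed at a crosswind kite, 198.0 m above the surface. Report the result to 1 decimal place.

9.9 m/s

Log law: V ∝ ln(z/z₀). From the pair, with r = V₁/V₂ = 0.84788,
ln z₀ = (ln z₁ − r·ln z₂)/(1 − r) = (2.7081 − 0.84788×3.7136)/0.15212 = -2.8965 → z₀ = 0.05522 m
V₃ = V₁ · ln(z₃/z₀)/ln(z₁/z₀) = 6.8 × 8.1848/5.6045 = 9.9306 m/s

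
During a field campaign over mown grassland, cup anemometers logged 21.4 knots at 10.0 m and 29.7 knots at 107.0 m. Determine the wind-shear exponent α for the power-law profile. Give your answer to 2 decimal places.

Power law: V₂/V₁ = (z₂/z₁)^α ⇒ α = ln(V₂/V₁) / ln(z₂/z₁)
α = ln(29.7/21.4) / ln(107.0/10.0) = ln(1.3879) / ln(10.7000)
  = 0.32776 / 2.37024 = 0.13828

α ≈ 0.14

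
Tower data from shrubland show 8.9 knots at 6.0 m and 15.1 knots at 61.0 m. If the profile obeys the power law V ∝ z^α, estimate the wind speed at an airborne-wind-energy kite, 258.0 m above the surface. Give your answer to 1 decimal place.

21.0 knots

First find α: α = ln(V₂/V₁)/ln(z₂/z₁) = ln(15.1/8.9)/ln(61.0/6.0) = 0.52864/2.31911 = 0.2280
Extrapolate from 61.0 m to 258.0 m: V₃ = 15.1 × (258.0/61.0)^0.2280 = 15.1 × 1.3892 = 20.9768 knots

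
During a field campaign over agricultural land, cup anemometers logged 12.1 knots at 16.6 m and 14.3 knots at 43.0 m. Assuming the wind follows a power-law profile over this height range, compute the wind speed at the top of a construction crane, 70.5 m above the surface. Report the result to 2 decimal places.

15.60 knots

First find α: α = ln(V₂/V₁)/ln(z₂/z₁) = ln(14.3/12.1)/ln(43.0/16.6) = 0.16705/0.95180 = 0.1755
Extrapolate from 43.0 m to 70.5 m: V₃ = 14.3 × (70.5/43.0)^0.1755 = 14.3 × 1.0907 = 15.5963 knots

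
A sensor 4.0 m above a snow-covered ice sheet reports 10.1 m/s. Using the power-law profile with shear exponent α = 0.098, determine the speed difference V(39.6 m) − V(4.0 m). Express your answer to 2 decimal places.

2.54 m/s

Power law: V₂ = V₁ · (z₂/z₁)^α = 10.1 × (9.9000)^0.098 = 12.6443 m/s
ΔV = 12.6443 − 10.1 = 2.5443 m/s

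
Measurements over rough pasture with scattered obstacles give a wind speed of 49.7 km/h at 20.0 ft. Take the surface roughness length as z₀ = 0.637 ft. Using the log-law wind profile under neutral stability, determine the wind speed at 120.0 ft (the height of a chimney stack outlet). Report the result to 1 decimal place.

75.5 km/h

Log law: V(z) ∝ ln(z/z₀), so V₂/V₁ = ln(z₂/z₀) / ln(z₁/z₀).
ln(120.0/0.637) = 5.2385, ln(20.0/0.637) = 3.4467
V₂ = 49.7 × 5.2385/3.4467 = 49.7 × 1.5198 = 75.5363 km/h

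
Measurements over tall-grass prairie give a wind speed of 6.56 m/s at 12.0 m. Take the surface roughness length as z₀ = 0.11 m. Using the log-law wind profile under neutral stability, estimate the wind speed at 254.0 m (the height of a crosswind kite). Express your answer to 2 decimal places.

Log law: V(z) ∝ ln(z/z₀), so V₂/V₁ = ln(z₂/z₀) / ln(z₁/z₀).
ln(254.0/0.11) = 7.7446, ln(12.0/0.11) = 4.6922
V₂ = 6.56 × 7.7446/4.6922 = 6.56 × 1.6505 = 10.8275 m/s

10.83 m/s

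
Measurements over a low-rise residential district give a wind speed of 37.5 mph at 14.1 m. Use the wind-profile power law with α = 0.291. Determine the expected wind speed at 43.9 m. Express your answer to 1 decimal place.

52.2 mph

Power-law profile: V₂ = V₁ · (z₂/z₁)^α
V₂ = 37.5 × (43.9/14.1)^0.291 = 37.5 × (3.1135)^0.291
    = 37.5 × 1.3917 = 52.1874 mph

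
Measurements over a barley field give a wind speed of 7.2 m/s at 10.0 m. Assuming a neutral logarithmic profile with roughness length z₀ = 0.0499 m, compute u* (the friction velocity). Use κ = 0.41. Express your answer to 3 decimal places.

u* ≈ 0.557 m/s

Log law: V(z) = (u*/κ) · ln(z/z₀) ⇒ u* = κ · V / ln(z/z₀)
u* = 0.41 × 7.2 / ln(10.0/0.0499) = 0.41 × 7.2 / 5.3003
   = 2.9520 / 5.3003 = 0.5569 m/s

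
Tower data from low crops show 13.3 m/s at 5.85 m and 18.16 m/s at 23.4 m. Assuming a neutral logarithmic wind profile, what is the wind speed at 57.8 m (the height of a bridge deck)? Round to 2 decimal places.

21.33 m/s

Log law: V ∝ ln(z/z₀). From the pair, with r = V₁/V₂ = 0.73238,
ln z₀ = (ln z₁ − r·ln z₂)/(1 − r) = (1.7664 − 0.73238×3.1527)/0.26762 = -2.0273 → z₀ = 0.1317 m
V₃ = V₁ · ln(z₃/z₀)/ln(z₁/z₀) = 13.3 × 6.0843/3.7938 = 21.3301 m/s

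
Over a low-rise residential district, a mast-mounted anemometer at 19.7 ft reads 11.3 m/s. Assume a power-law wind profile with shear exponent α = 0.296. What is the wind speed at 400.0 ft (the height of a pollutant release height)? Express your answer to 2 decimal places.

Power-law profile: V₂ = V₁ · (z₂/z₁)^α
V₂ = 11.3 × (400.0/19.7)^0.296 = 11.3 × (20.3046)^0.296
    = 11.3 × 2.4381 = 27.5503 m/s

27.55 m/s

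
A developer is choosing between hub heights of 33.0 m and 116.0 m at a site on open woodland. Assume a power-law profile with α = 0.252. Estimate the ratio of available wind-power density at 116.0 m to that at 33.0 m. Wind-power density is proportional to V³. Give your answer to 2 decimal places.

Speed ratio: V_B/V_A = (z_B/z_A)^α = (116.0/33.0)^0.252 = (3.5152)^0.252 = 1.37271
Power-density ratio: P_B/P_A = (V_B/V_A)³ = (1.37271)³ = 2.58663

2.59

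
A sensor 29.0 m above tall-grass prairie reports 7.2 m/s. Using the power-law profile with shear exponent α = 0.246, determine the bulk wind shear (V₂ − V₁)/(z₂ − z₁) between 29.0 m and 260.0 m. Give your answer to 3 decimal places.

Power law: V₂ = V₁ · (z₂/z₁)^α = 7.2 × (8.9655)^0.246 = 12.3500 m/s
ΔV/Δz = (12.3500 − 7.2)/(260.0 − 29.0) = 5.1500/231.0000 = 0.02229 m/s/m

0.022 m/s/m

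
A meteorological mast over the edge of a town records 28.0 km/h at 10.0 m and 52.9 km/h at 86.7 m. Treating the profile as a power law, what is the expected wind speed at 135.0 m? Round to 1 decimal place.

First find α: α = ln(V₂/V₁)/ln(z₂/z₁) = ln(52.9/28.0)/ln(86.7/10.0) = 0.63620/2.15987 = 0.2946
Extrapolate from 86.7 m to 135.0 m: V₃ = 52.9 × (135.0/86.7)^0.2946 = 52.9 × 1.1393 = 60.2702 km/h

60.3 km/h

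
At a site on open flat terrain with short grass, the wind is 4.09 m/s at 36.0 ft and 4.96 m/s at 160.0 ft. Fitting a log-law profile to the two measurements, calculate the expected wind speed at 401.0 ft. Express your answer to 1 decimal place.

Log law: V ∝ ln(z/z₀). From the pair, with r = V₁/V₂ = 0.82460,
ln z₀ = (ln z₁ − r·ln z₂)/(1 − r) = (3.5835 − 0.82460×5.0752)/0.17540 = -3.4290 → z₀ = 0.03242 ft
V₃ = V₁ · ln(z₃/z₀)/ln(z₁/z₀) = 4.09 × 9.4229/7.0125 = 5.4959 m/s

5.5 m/s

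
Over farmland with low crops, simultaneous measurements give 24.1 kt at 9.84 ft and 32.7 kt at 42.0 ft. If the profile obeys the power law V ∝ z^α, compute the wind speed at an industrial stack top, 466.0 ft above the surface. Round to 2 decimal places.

First find α: α = ln(V₂/V₁)/ln(z₂/z₁) = ln(32.7/24.1)/ln(42.0/9.84) = 0.30516/1.45121 = 0.2103
Extrapolate from 42.0 ft to 466.0 ft: V₃ = 32.7 × (466.0/42.0)^0.2103 = 32.7 × 1.6587 = 54.2401 kt

54.24 kt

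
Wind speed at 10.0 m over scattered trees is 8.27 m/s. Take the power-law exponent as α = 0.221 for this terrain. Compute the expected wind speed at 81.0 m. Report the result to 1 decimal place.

13.1 m/s

Power-law profile: V₂ = V₁ · (z₂/z₁)^α
V₂ = 8.27 × (81.0/10.0)^0.221 = 8.27 × (8.1000)^0.221
    = 8.27 × 1.5877 = 13.1305 m/s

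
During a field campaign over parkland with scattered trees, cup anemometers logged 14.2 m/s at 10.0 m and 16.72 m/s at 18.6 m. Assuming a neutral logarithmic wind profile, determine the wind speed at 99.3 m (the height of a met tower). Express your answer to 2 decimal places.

Log law: V ∝ ln(z/z₀). From the pair, with r = V₁/V₂ = 0.84928,
ln z₀ = (ln z₁ − r·ln z₂)/(1 − r) = (2.3026 − 0.84928×2.9232)/0.15072 = -1.1943 → z₀ = 0.3029 m
V₃ = V₁ · ln(z₃/z₀)/ln(z₁/z₀) = 14.2 × 5.7925/3.4969 = 23.5217 m/s

23.52 m/s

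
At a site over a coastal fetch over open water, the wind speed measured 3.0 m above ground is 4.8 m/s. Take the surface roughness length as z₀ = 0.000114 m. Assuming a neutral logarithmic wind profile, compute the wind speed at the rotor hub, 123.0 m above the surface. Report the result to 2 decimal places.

Log law: V(z) ∝ ln(z/z₀), so V₂/V₁ = ln(z₂/z₀) / ln(z₁/z₀).
ln(123.0/0.000114) = 13.8915, ln(3.0/0.000114) = 10.1779
V₂ = 4.8 × 13.8915/10.1779 = 4.8 × 1.3649 = 6.5514 m/s

6.55 m/s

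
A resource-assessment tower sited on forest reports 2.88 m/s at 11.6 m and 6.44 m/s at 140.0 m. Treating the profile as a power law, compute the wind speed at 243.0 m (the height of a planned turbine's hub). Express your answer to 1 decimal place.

7.7 m/s

First find α: α = ln(V₂/V₁)/ln(z₂/z₁) = ln(6.44/2.88)/ln(140.0/11.6) = 0.80474/2.49064 = 0.3231
Extrapolate from 140.0 m to 243.0 m: V₃ = 6.44 × (243.0/140.0)^0.3231 = 6.44 × 1.1950 = 7.6960 m/s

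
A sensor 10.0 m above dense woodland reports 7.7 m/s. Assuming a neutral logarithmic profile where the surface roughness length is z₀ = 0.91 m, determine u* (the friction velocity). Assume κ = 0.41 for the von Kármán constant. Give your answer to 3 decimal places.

u* ≈ 1.317 m/s

Log law: V(z) = (u*/κ) · ln(z/z₀) ⇒ u* = κ · V / ln(z/z₀)
u* = 0.41 × 7.7 / ln(10.0/0.91) = 0.41 × 7.7 / 2.3969
   = 3.1570 / 2.3969 = 1.3171 m/s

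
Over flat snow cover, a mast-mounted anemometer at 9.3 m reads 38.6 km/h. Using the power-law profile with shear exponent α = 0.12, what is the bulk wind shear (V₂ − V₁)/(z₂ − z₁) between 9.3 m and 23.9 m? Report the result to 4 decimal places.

0.3171 km/h/m

Power law: V₂ = V₁ · (z₂/z₁)^α = 38.6 × (2.5699)^0.12 = 43.2292 km/h
ΔV/Δz = (43.2292 − 38.6)/(23.9 − 9.3) = 4.6292/14.6000 = 0.31707 km/h/m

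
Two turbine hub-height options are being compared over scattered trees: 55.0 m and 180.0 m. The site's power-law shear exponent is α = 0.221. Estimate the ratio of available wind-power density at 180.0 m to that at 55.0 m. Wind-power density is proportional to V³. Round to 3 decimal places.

2.195

Speed ratio: V_B/V_A = (z_B/z_A)^α = (180.0/55.0)^0.221 = (3.2727)^0.221 = 1.29956
Power-density ratio: P_B/P_A = (V_B/V_A)³ = (1.29956)³ = 2.19475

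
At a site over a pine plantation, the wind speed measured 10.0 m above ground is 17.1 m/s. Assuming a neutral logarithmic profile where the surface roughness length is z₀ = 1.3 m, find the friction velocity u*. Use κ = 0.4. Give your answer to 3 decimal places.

Log law: V(z) = (u*/κ) · ln(z/z₀) ⇒ u* = κ · V / ln(z/z₀)
u* = 0.4 × 17.1 / ln(10.0/1.3) = 0.4 × 17.1 / 2.0402
   = 6.8400 / 2.0402 = 3.3526 m/s

u* ≈ 3.353 m/s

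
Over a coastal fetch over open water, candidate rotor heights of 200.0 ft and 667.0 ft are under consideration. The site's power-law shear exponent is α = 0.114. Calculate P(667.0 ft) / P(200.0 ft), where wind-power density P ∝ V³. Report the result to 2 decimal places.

1.51

Speed ratio: V_B/V_A = (z_B/z_A)^α = (667.0/200.0)^0.114 = (3.3350)^0.114 = 1.14718
Power-density ratio: P_B/P_A = (V_B/V_A)³ = (1.14718)³ = 1.50973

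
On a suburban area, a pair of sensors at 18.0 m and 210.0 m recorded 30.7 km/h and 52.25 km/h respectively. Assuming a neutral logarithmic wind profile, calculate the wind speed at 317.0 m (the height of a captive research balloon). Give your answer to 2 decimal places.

Log law: V ∝ ln(z/z₀). From the pair, with r = V₁/V₂ = 0.58756,
ln z₀ = (ln z₁ − r·ln z₂)/(1 − r) = (2.8904 − 0.58756×5.3471)/0.41244 = -0.6095 → z₀ = 0.5436 m
V₃ = V₁ · ln(z₃/z₀)/ln(z₁/z₀) = 30.7 × 6.3684/3.4999 = 55.8622 km/h

55.86 km/h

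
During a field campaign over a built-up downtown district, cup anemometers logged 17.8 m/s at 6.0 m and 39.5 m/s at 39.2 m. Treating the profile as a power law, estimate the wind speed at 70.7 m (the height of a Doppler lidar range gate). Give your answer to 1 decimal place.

50.7 m/s

First find α: α = ln(V₂/V₁)/ln(z₂/z₁) = ln(39.5/17.8)/ln(39.2/6.0) = 0.79710/1.87692 = 0.4247
Extrapolate from 39.2 m to 70.7 m: V₃ = 39.5 × (70.7/39.2)^0.4247 = 39.5 × 1.2846 = 50.7427 m/s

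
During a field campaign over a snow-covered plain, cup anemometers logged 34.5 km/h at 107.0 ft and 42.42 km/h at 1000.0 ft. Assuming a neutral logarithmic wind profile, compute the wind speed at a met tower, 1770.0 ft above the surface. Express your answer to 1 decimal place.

44.4 km/h

Log law: V ∝ ln(z/z₀). From the pair, with r = V₁/V₂ = 0.81330,
ln z₀ = (ln z₁ − r·ln z₂)/(1 − r) = (4.6728 − 0.81330×6.9078)/0.18670 = -5.0626 → z₀ = 0.006329 ft
V₃ = V₁ · ln(z₃/z₀)/ln(z₁/z₀) = 34.5 × 12.5414/9.7355 = 44.4434 km/h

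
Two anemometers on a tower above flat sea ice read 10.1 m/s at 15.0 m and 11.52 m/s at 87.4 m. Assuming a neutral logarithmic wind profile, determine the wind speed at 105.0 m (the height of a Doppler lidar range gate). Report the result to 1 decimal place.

Log law: V ∝ ln(z/z₀). From the pair, with r = V₁/V₂ = 0.87674,
ln z₀ = (ln z₁ − r·ln z₂)/(1 − r) = (2.7081 − 0.87674×4.4705)/0.12326 = -9.8277 → z₀ = 0.00005394 m
V₃ = V₁ · ln(z₃/z₀)/ln(z₁/z₀) = 10.1 × 14.4816/12.5357 = 11.6678 m/s

11.7 m/s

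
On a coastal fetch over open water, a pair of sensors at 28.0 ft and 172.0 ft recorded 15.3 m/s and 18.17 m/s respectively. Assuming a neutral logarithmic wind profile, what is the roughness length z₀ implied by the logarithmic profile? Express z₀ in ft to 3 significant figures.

Log law: V(z) ∝ ln(z/z₀). With r = V₁/V₂ = 15.3/18.17 = 0.84205,
r · ln(z₂/z₀) = ln(z₁/z₀) ⇒ ln z₀ = (ln z₁ − r·ln z₂)/(1 − r)
ln z₀ = (3.33220 − 0.84205×5.14749) / 0.15795 = -6.3451
z₀ = exp(-6.3451) = 0.001755 ft

z₀ ≈ 0.00176 ft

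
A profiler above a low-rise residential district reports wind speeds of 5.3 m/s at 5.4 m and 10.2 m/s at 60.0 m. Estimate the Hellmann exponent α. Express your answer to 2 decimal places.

α ≈ 0.27

Power law: V₂/V₁ = (z₂/z₁)^α ⇒ α = ln(V₂/V₁) / ln(z₂/z₁)
α = ln(10.2/5.3) / ln(60.0/5.4) = ln(1.9245) / ln(11.1111)
  = 0.65468 / 2.40795 = 0.27188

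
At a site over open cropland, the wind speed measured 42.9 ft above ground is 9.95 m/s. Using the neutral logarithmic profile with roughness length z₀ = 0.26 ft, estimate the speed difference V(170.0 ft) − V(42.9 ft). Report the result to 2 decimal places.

Log law: V₂ = V₁ · ln(z₂/z₀)/ln(z₁/z₀) = 9.95 × 6.4829/5.1059 = 12.6332 m/s
ΔV = 12.6332 − 9.95 = 2.6832 m/s

2.68 m/s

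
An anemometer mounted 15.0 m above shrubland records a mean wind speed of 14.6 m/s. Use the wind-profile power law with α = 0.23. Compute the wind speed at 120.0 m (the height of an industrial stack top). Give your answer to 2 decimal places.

Power-law profile: V₂ = V₁ · (z₂/z₁)^α
V₂ = 14.6 × (120.0/15.0)^0.23 = 14.6 × (8.0000)^0.23
    = 14.6 × 1.6133 = 23.5539 m/s

23.55 m/s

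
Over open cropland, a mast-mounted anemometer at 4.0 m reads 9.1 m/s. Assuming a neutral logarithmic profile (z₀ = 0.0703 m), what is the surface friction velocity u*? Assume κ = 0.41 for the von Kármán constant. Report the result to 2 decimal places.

u* ≈ 0.92 m/s

Log law: V(z) = (u*/κ) · ln(z/z₀) ⇒ u* = κ · V / ln(z/z₀)
u* = 0.41 × 9.1 / ln(4.0/0.0703) = 0.41 × 9.1 / 4.0413
   = 3.7310 / 4.0413 = 0.9232 m/s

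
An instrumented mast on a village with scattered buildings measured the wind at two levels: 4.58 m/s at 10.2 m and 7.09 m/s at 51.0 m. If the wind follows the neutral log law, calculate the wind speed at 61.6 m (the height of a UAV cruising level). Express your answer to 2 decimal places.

Log law: V ∝ ln(z/z₀). From the pair, with r = V₁/V₂ = 0.64598,
ln z₀ = (ln z₁ − r·ln z₂)/(1 − r) = (2.3224 − 0.64598×3.9318)/0.35402 = -0.6144 → z₀ = 0.5410 m
V₃ = V₁ · ln(z₃/z₀)/ln(z₁/z₀) = 4.58 × 4.7350/2.9367 = 7.3845 m/s

7.38 m/s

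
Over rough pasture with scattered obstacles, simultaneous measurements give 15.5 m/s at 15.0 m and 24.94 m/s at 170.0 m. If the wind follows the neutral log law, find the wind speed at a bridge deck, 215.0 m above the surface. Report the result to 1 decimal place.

Log law: V ∝ ln(z/z₀). From the pair, with r = V₁/V₂ = 0.62149,
ln z₀ = (ln z₁ − r·ln z₂)/(1 − r) = (2.7081 − 0.62149×5.1358)/0.37851 = -1.2782 → z₀ = 0.2785 m
V₃ = V₁ · ln(z₃/z₀)/ln(z₁/z₀) = 15.5 × 6.6488/3.9862 = 25.8531 m/s

25.9 m/s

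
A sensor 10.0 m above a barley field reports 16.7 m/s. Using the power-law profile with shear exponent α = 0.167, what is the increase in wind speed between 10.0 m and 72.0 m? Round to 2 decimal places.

6.52 m/s

Power law: V₂ = V₁ · (z₂/z₁)^α = 16.7 × (7.2000)^0.167 = 23.2215 m/s
ΔV = 23.2215 − 16.7 = 6.5215 m/s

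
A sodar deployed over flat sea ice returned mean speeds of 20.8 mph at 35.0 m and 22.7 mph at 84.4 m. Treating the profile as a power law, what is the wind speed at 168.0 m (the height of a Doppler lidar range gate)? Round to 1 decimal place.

24.3 mph

First find α: α = ln(V₂/V₁)/ln(z₂/z₁) = ln(22.7/20.8)/ln(84.4/35.0) = 0.08741/0.88022 = 0.0993
Extrapolate from 84.4 m to 168.0 m: V₃ = 22.7 × (168.0/84.4)^0.0993 = 22.7 × 1.0708 = 24.3061 mph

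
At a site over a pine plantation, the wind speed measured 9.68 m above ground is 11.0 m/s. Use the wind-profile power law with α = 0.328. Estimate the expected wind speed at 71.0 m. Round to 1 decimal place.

Power-law profile: V₂ = V₁ · (z₂/z₁)^α
V₂ = 11.0 × (71.0/9.68)^0.328 = 11.0 × (7.3347)^0.328
    = 11.0 × 1.9224 = 21.1465 m/s

21.1 m/s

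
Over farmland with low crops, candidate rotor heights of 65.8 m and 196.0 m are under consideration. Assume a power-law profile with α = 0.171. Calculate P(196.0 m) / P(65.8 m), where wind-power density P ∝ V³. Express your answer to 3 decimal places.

Speed ratio: V_B/V_A = (z_B/z_A)^α = (196.0/65.8)^0.171 = (2.9787)^0.171 = 1.20520
Power-density ratio: P_B/P_A = (V_B/V_A)³ = (1.20520)³ = 1.75056

1.751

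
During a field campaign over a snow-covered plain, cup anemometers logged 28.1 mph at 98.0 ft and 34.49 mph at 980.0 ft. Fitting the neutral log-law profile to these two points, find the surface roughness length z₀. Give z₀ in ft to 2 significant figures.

z₀ ≈ 0.0039 ft

Log law: V(z) ∝ ln(z/z₀). With r = V₁/V₂ = 28.1/34.49 = 0.81473,
r · ln(z₂/z₀) = ln(z₁/z₀) ⇒ ln z₀ = (ln z₁ − r·ln z₂)/(1 − r)
ln z₀ = (4.58497 − 0.81473×6.88755) / 0.18527 = -5.5406
z₀ = exp(-5.5406) = 0.003924 ft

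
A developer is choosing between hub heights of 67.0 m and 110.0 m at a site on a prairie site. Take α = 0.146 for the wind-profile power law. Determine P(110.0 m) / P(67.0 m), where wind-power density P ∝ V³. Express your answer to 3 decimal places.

Speed ratio: V_B/V_A = (z_B/z_A)^α = (110.0/67.0)^0.146 = (1.6418)^0.146 = 1.07507
Power-density ratio: P_B/P_A = (V_B/V_A)³ = (1.07507)³ = 1.24254

1.243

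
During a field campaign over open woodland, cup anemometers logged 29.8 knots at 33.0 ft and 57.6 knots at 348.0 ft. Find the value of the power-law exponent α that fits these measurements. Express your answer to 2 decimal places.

Power law: V₂/V₁ = (z₂/z₁)^α ⇒ α = ln(V₂/V₁) / ln(z₂/z₁)
α = ln(57.6/29.8) / ln(348.0/33.0) = ln(1.9329) / ln(10.5455)
  = 0.65901 / 2.35569 = 0.27975

α ≈ 0.28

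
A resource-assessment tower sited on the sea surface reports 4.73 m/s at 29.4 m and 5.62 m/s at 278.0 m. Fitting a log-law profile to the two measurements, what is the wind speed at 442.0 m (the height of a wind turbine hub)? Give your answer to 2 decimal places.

5.80 m/s

Log law: V ∝ ln(z/z₀). From the pair, with r = V₁/V₂ = 0.84164,
ln z₀ = (ln z₁ − r·ln z₂)/(1 − r) = (3.3810 − 0.84164×5.6276)/0.15836 = -8.5589 → z₀ = 0.0001918 m
V₃ = V₁ · ln(z₃/z₀)/ln(z₁/z₀) = 4.73 × 14.6503/11.9399 = 5.8037 m/s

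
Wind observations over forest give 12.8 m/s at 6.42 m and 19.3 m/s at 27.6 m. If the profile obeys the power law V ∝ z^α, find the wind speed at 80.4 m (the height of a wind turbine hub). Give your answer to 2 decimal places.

26.08 m/s

First find α: α = ln(V₂/V₁)/ln(z₂/z₁) = ln(19.3/12.8)/ln(27.6/6.42) = 0.41066/1.45840 = 0.2816
Extrapolate from 27.6 m to 80.4 m: V₃ = 19.3 × (80.4/27.6)^0.2816 = 19.3 × 1.3513 = 26.0801 m/s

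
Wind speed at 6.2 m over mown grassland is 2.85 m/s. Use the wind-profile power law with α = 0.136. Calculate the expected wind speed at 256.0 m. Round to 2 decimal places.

4.73 m/s

Power-law profile: V₂ = V₁ · (z₂/z₁)^α
V₂ = 2.85 × (256.0/6.2)^0.136 = 2.85 × (41.2903)^0.136
    = 2.85 × 1.6587 = 4.7272 m/s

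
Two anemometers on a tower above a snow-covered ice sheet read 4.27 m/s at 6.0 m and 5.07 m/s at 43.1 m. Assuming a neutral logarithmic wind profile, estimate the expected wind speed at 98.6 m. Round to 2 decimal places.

Log law: V ∝ ln(z/z₀). From the pair, with r = V₁/V₂ = 0.84221,
ln z₀ = (ln z₁ − r·ln z₂)/(1 − r) = (1.7918 − 0.84221×3.7635)/0.15779 = -8.7325 → z₀ = 0.0001613 m
V₃ = V₁ · ln(z₃/z₀)/ln(z₁/z₀) = 4.27 × 13.3236/10.5243 = 5.4058 m/s

5.41 m/s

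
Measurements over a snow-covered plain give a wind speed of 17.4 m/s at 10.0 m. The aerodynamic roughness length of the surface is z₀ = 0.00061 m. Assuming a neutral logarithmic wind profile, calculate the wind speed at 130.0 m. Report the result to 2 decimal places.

Log law: V(z) ∝ ln(z/z₀), so V₂/V₁ = ln(z₂/z₀) / ln(z₁/z₀).
ln(130.0/0.00061) = 12.2696, ln(10.0/0.00061) = 9.7046
V₂ = 17.4 × 12.2696/9.7046 = 17.4 × 1.2643 = 21.9988 m/s

22.00 m/s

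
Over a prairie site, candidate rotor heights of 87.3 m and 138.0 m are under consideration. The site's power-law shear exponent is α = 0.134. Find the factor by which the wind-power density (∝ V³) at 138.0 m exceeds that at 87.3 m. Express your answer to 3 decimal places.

Speed ratio: V_B/V_A = (z_B/z_A)^α = (138.0/87.3)^0.134 = (1.5808)^0.134 = 1.06328
Power-density ratio: P_B/P_A = (V_B/V_A)³ = (1.06328)³ = 1.20211

1.202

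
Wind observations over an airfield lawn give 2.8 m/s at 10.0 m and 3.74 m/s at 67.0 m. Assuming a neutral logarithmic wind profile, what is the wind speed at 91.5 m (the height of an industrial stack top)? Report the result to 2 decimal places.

Log law: V ∝ ln(z/z₀). From the pair, with r = V₁/V₂ = 0.74866,
ln z₀ = (ln z₁ − r·ln z₂)/(1 − r) = (2.3026 − 0.74866×4.2047)/0.25134 = -3.3633 → z₀ = 0.03462 m
V₃ = V₁ · ln(z₃/z₀)/ln(z₁/z₀) = 2.8 × 7.8796/5.6659 = 3.8940 m/s

3.89 m/s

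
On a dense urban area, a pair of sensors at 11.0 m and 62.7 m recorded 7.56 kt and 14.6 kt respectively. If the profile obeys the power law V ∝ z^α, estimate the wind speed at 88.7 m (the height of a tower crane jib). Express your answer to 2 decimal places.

16.65 kt

First find α: α = ln(V₂/V₁)/ln(z₂/z₁) = ln(14.6/7.56)/ln(62.7/11.0) = 0.65815/1.74047 = 0.3781
Extrapolate from 62.7 m to 88.7 m: V₃ = 14.6 × (88.7/62.7)^0.3781 = 14.6 × 1.1402 = 16.6465 kt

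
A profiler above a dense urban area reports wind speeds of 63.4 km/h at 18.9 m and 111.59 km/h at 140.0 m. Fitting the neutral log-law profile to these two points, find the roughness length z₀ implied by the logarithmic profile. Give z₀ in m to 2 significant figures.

Log law: V(z) ∝ ln(z/z₀). With r = V₁/V₂ = 63.4/111.59 = 0.56815,
r · ln(z₂/z₀) = ln(z₁/z₀) ⇒ ln z₀ = (ln z₁ − r·ln z₂)/(1 − r)
ln z₀ = (2.93916 − 0.56815×4.94164) / 0.43185 = 0.3046
z₀ = exp(0.3046) = 1.356 m

z₀ ≈ 1.4 m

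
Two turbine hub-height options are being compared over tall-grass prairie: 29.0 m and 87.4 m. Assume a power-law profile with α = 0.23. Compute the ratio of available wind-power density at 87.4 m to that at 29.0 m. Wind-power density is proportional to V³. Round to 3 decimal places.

2.141

Speed ratio: V_B/V_A = (z_B/z_A)^α = (87.4/29.0)^0.23 = (3.0138)^0.23 = 1.28883
Power-density ratio: P_B/P_A = (V_B/V_A)³ = (1.28883)³ = 2.14086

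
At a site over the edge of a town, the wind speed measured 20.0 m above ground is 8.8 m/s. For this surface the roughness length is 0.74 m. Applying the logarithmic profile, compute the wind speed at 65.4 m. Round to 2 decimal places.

11.96 m/s

Log law: V(z) ∝ ln(z/z₀), so V₂/V₁ = ln(z₂/z₀) / ln(z₁/z₀).
ln(65.4/0.74) = 4.4816, ln(20.0/0.74) = 3.2968
V₂ = 8.8 × 4.4816/3.2968 = 8.8 × 1.3594 = 11.9625 m/s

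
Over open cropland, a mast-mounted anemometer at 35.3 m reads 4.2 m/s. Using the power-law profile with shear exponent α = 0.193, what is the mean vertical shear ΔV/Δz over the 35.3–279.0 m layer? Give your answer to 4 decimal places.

Power law: V₂ = V₁ · (z₂/z₁)^α = 4.2 × (7.9037)^0.193 = 6.2594 m/s
ΔV/Δz = (6.2594 − 4.2)/(279.0 − 35.3) = 2.0594/243.7000 = 0.00845 m/s/m

0.0085 m/s/m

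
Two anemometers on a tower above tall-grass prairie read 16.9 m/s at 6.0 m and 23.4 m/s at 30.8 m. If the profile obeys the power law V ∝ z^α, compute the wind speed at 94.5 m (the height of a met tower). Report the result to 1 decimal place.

29.2 m/s

First find α: α = ln(V₂/V₁)/ln(z₂/z₁) = ln(23.4/16.9)/ln(30.8/6.0) = 0.32542/1.63576 = 0.1989
Extrapolate from 30.8 m to 94.5 m: V₃ = 23.4 × (94.5/30.8)^0.1989 = 23.4 × 1.2499 = 29.2467 m/s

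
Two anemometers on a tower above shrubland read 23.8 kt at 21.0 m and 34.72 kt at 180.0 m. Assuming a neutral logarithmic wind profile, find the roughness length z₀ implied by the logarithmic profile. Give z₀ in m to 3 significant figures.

z₀ ≈ 0.194 m

Log law: V(z) ∝ ln(z/z₀). With r = V₁/V₂ = 23.8/34.72 = 0.68548,
r · ln(z₂/z₀) = ln(z₁/z₀) ⇒ ln z₀ = (ln z₁ − r·ln z₂)/(1 − r)
ln z₀ = (3.04452 − 0.68548×5.19296) / 0.31452 = -1.6380
z₀ = exp(-1.6380) = 0.1944 m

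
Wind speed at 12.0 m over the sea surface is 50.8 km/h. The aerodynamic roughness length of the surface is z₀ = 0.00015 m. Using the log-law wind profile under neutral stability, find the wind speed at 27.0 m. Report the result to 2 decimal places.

54.45 km/h

Log law: V(z) ∝ ln(z/z₀), so V₂/V₁ = ln(z₂/z₀) / ln(z₁/z₀).
ln(27.0/0.00015) = 12.1007, ln(12.0/0.00015) = 11.2898
V₂ = 50.8 × 12.1007/11.2898 = 50.8 × 1.0718 = 54.4489 km/h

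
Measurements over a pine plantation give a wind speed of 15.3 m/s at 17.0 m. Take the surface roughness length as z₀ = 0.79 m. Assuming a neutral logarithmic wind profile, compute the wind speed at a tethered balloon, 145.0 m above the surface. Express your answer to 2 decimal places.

Log law: V(z) ∝ ln(z/z₀), so V₂/V₁ = ln(z₂/z₀) / ln(z₁/z₀).
ln(145.0/0.79) = 5.2125, ln(17.0/0.79) = 3.0689
V₂ = 15.3 × 5.2125/3.0689 = 15.3 × 1.6985 = 25.9864 m/s

25.99 m/s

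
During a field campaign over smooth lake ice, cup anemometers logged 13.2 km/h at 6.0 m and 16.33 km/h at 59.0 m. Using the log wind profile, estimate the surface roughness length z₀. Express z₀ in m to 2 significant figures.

Log law: V(z) ∝ ln(z/z₀). With r = V₁/V₂ = 13.2/16.33 = 0.80833,
r · ln(z₂/z₀) = ln(z₁/z₀) ⇒ ln z₀ = (ln z₁ − r·ln z₂)/(1 − r)
ln z₀ = (1.79176 − 0.80833×4.07754) / 0.19167 = -7.8479
z₀ = exp(-7.8479) = 0.0003906 m

z₀ ≈ 0.00039 m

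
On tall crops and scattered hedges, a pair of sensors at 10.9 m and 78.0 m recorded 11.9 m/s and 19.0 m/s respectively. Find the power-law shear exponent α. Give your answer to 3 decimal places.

Power law: V₂/V₁ = (z₂/z₁)^α ⇒ α = ln(V₂/V₁) / ln(z₂/z₁)
α = ln(19.0/11.9) / ln(78.0/10.9) = ln(1.5966) / ln(7.1560)
  = 0.46790 / 1.96795 = 0.23776

α ≈ 0.238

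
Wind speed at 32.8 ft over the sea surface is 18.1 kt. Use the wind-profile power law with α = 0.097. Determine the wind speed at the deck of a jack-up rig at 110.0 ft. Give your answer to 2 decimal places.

Power-law profile: V₂ = V₁ · (z₂/z₁)^α
V₂ = 18.1 × (110.0/32.8)^0.097 = 18.1 × (3.3537)^0.097
    = 18.1 × 1.1245 = 20.3542 kt

20.35 kt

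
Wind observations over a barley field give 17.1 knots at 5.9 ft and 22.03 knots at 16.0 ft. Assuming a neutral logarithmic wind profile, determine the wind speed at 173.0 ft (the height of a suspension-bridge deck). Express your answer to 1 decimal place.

33.8 knots

Log law: V ∝ ln(z/z₀). From the pair, with r = V₁/V₂ = 0.77621,
ln z₀ = (ln z₁ − r·ln z₂)/(1 − r) = (1.7750 − 0.77621×2.7726)/0.22379 = -1.6854 → z₀ = 0.1854 ft
V₃ = V₁ · ln(z₃/z₀)/ln(z₁/z₀) = 17.1 × 6.8387/3.4604 = 33.7947 knots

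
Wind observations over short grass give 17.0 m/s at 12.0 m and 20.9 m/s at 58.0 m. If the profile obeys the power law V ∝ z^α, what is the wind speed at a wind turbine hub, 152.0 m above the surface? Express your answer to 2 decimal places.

First find α: α = ln(V₂/V₁)/ln(z₂/z₁) = ln(20.9/17.0)/ln(58.0/12.0) = 0.20654/1.57554 = 0.1311
Extrapolate from 58.0 m to 152.0 m: V₃ = 20.9 × (152.0/58.0)^0.1311 = 20.9 × 1.1346 = 23.7135 m/s

23.71 m/s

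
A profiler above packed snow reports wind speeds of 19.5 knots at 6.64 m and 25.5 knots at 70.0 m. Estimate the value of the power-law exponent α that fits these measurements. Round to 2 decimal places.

Power law: V₂/V₁ = (z₂/z₁)^α ⇒ α = ln(V₂/V₁) / ln(z₂/z₁)
α = ln(25.5/19.5) / ln(70.0/6.64) = ln(1.3077) / ln(10.5422)
  = 0.26826 / 2.35538 = 0.11389

α ≈ 0.11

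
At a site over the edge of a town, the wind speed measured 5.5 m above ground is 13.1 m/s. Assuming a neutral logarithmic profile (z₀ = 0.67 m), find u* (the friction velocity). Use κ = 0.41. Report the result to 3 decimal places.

Log law: V(z) = (u*/κ) · ln(z/z₀) ⇒ u* = κ · V / ln(z/z₀)
u* = 0.41 × 13.1 / ln(5.5/0.67) = 0.41 × 13.1 / 2.1052
   = 5.3710 / 2.1052 = 2.5513 m/s

u* ≈ 2.551 m/s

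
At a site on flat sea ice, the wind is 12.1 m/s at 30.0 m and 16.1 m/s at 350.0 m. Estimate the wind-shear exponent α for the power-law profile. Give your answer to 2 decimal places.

α ≈ 0.12

Power law: V₂/V₁ = (z₂/z₁)^α ⇒ α = ln(V₂/V₁) / ln(z₂/z₁)
α = ln(16.1/12.1) / ln(350.0/30.0) = ln(1.3306) / ln(11.6667)
  = 0.28561 / 2.45674 = 0.11626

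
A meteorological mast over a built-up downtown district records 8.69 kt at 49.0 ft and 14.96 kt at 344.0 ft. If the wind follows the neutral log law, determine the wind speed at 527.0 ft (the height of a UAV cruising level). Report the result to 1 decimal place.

Log law: V ∝ ln(z/z₀). From the pair, with r = V₁/V₂ = 0.58088,
ln z₀ = (ln z₁ − r·ln z₂)/(1 − r) = (3.8918 − 0.58088×5.8406)/0.41912 = 1.1908 → z₀ = 3.290 ft
V₃ = V₁ · ln(z₃/z₀)/ln(z₁/z₀) = 8.69 × 5.0764/2.7010 = 16.3324 kt

16.3 kt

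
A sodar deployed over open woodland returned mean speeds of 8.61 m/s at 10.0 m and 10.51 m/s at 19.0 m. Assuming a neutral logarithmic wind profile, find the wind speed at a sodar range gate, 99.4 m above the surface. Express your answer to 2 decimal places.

Log law: V ∝ ln(z/z₀). From the pair, with r = V₁/V₂ = 0.81922,
ln z₀ = (ln z₁ − r·ln z₂)/(1 − r) = (2.3026 − 0.81922×2.9444)/0.18078 = -0.6060 → z₀ = 0.5455 m
V₃ = V₁ · ln(z₃/z₀)/ln(z₁/z₀) = 8.61 × 5.2052/2.9086 = 15.4082 m/s

15.41 m/s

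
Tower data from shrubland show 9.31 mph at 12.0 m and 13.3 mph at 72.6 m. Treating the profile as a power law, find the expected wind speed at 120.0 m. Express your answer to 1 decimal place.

14.7 mph

First find α: α = ln(V₂/V₁)/ln(z₂/z₁) = ln(13.3/9.31)/ln(72.6/12.0) = 0.35667/1.80006 = 0.1981
Extrapolate from 72.6 m to 120.0 m: V₃ = 13.3 × (120.0/72.6)^0.1981 = 13.3 × 1.1047 = 14.6925 mph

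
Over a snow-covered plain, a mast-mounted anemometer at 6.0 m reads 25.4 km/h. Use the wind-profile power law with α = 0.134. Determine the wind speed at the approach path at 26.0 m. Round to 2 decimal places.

30.91 km/h

Power-law profile: V₂ = V₁ · (z₂/z₁)^α
V₂ = 25.4 × (26.0/6.0)^0.134 = 25.4 × (4.3333)^0.134
    = 25.4 × 1.2171 = 30.9149 km/h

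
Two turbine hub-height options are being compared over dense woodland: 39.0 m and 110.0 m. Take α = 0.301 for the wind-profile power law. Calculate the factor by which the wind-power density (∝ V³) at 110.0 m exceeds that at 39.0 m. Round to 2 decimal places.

2.55

Speed ratio: V_B/V_A = (z_B/z_A)^α = (110.0/39.0)^0.301 = (2.8205)^0.301 = 1.36631
Power-density ratio: P_B/P_A = (V_B/V_A)³ = (1.36631)³ = 2.55062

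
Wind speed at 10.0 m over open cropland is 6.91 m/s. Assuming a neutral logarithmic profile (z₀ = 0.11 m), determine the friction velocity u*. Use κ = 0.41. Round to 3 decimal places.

Log law: V(z) = (u*/κ) · ln(z/z₀) ⇒ u* = κ · V / ln(z/z₀)
u* = 0.41 × 6.91 / ln(10.0/0.11) = 0.41 × 6.91 / 4.5099
   = 2.8331 / 4.5099 = 0.6282 m/s

u* ≈ 0.628 m/s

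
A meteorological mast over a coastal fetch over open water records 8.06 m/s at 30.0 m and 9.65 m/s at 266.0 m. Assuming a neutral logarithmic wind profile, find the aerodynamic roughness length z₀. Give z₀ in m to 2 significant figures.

z₀ ≈ 0.00047 m

Log law: V(z) ∝ ln(z/z₀). With r = V₁/V₂ = 8.06/9.65 = 0.83523,
r · ln(z₂/z₀) = ln(z₁/z₀) ⇒ ln z₀ = (ln z₁ − r·ln z₂)/(1 − r)
ln z₀ = (3.40120 − 0.83523×5.58350) / 0.16477 = -7.6613
z₀ = exp(-7.6613) = 0.0004707 m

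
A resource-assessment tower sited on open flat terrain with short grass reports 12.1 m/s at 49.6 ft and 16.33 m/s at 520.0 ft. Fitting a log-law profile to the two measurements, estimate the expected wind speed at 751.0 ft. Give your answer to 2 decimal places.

Log law: V ∝ ln(z/z₀). From the pair, with r = V₁/V₂ = 0.74097,
ln z₀ = (ln z₁ − r·ln z₂)/(1 − r) = (3.9040 − 0.74097×6.2538)/0.25903 = -2.8178 → z₀ = 0.05974 ft
V₃ = V₁ · ln(z₃/z₀)/ln(z₁/z₀) = 12.1 × 9.4392/6.7218 = 16.9917 m/s

16.99 m/s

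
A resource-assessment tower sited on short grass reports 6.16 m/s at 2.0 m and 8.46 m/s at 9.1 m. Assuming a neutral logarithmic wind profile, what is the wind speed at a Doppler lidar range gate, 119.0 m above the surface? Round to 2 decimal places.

12.36 m/s

Log law: V ∝ ln(z/z₀). From the pair, with r = V₁/V₂ = 0.72813,
ln z₀ = (ln z₁ − r·ln z₂)/(1 − r) = (0.6931 − 0.72813×2.2083)/0.27187 = -3.3648 → z₀ = 0.03457 m
V₃ = V₁ · ln(z₃/z₀)/ln(z₁/z₀) = 6.16 × 8.1439/4.0579 = 12.3626 m/s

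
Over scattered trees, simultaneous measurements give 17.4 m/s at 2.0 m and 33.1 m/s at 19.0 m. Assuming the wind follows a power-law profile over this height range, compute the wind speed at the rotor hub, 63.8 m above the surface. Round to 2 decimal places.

First find α: α = ln(V₂/V₁)/ln(z₂/z₁) = ln(33.1/17.4)/ln(19.0/2.0) = 0.64306/2.25129 = 0.2856
Extrapolate from 19.0 m to 63.8 m: V₃ = 33.1 × (63.8/19.0)^0.2856 = 33.1 × 1.4134 = 46.7837 m/s

46.78 m/s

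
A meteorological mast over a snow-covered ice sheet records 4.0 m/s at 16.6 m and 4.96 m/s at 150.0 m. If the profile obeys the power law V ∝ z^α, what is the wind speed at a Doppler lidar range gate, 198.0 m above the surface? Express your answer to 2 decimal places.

5.10 m/s

First find α: α = ln(V₂/V₁)/ln(z₂/z₁) = ln(4.96/4.0)/ln(150.0/16.6) = 0.21511/2.20123 = 0.0977
Extrapolate from 150.0 m to 198.0 m: V₃ = 4.96 × (198.0/150.0)^0.0977 = 4.96 × 1.0275 = 5.0964 m/s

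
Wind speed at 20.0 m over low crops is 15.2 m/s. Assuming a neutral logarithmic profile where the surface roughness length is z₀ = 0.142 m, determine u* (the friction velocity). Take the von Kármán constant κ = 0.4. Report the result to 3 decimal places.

u* ≈ 1.229 m/s

Log law: V(z) = (u*/κ) · ln(z/z₀) ⇒ u* = κ · V / ln(z/z₀)
u* = 0.4 × 15.2 / ln(20.0/0.142) = 0.4 × 15.2 / 4.9477
   = 6.0800 / 4.9477 = 1.2289 m/s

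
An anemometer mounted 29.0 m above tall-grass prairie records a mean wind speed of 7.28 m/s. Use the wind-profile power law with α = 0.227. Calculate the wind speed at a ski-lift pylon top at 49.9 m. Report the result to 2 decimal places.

Power-law profile: V₂ = V₁ · (z₂/z₁)^α
V₂ = 7.28 × (49.9/29.0)^0.227 = 7.28 × (1.7207)^0.227
    = 7.28 × 1.1311 = 8.2345 m/s

8.23 m/s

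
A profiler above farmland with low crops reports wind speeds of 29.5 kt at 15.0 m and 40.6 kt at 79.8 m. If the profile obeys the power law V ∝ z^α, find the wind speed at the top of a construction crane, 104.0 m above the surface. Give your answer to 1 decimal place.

42.7 kt

First find α: α = ln(V₂/V₁)/ln(z₂/z₁) = ln(40.6/29.5)/ln(79.8/15.0) = 0.31938/1.67147 = 0.1911
Extrapolate from 79.8 m to 104.0 m: V₃ = 40.6 × (104.0/79.8)^0.1911 = 40.6 × 1.0519 = 42.7076 kt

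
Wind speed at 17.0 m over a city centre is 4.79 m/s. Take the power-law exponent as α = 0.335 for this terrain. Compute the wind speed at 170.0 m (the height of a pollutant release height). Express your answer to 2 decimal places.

10.36 m/s

Power-law profile: V₂ = V₁ · (z₂/z₁)^α
V₂ = 4.79 × (170.0/17.0)^0.335 = 4.79 × (10.0000)^0.335
    = 4.79 × 2.1627 = 10.3594 m/s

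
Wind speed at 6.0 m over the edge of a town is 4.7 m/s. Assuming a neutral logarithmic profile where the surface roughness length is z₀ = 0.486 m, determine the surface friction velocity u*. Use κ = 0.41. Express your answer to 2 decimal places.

u* ≈ 0.77 m/s

Log law: V(z) = (u*/κ) · ln(z/z₀) ⇒ u* = κ · V / ln(z/z₀)
u* = 0.41 × 4.7 / ln(6.0/0.486) = 0.41 × 4.7 / 2.5133
   = 1.9270 / 2.5133 = 0.7667 m/s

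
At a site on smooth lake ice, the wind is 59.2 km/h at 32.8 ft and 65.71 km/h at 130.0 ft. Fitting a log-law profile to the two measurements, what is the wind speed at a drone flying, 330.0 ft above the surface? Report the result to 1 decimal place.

70.1 km/h

Log law: V ∝ ln(z/z₀). From the pair, with r = V₁/V₂ = 0.90093,
ln z₀ = (ln z₁ − r·ln z₂)/(1 − r) = (3.4904 − 0.90093×4.8675)/0.09907 = -9.0326 → z₀ = 0.0001195 ft
V₃ = V₁ · ln(z₃/z₀)/ln(z₁/z₀) = 59.2 × 14.8317/12.5230 = 70.1138 km/h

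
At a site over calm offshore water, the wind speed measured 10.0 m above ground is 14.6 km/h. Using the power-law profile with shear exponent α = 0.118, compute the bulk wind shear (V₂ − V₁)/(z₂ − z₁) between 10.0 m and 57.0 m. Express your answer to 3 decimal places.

0.071 km/h/m

Power law: V₂ = V₁ · (z₂/z₁)^α = 14.6 × (5.7000)^0.118 = 17.9286 km/h
ΔV/Δz = (17.9286 − 14.6)/(57.0 − 10.0) = 3.3286/47.0000 = 0.07082 km/h/m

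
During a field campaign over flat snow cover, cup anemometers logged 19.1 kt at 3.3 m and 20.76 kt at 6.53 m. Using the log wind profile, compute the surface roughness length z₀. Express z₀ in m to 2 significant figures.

Log law: V(z) ∝ ln(z/z₀). With r = V₁/V₂ = 19.1/20.76 = 0.92004,
r · ln(z₂/z₀) = ln(z₁/z₀) ⇒ ln z₀ = (ln z₁ − r·ln z₂)/(1 − r)
ln z₀ = (1.19392 − 0.92004×1.87641) / 0.07996 = -6.6588
z₀ = exp(-6.6588) = 0.001283 m

z₀ ≈ 0.0013 m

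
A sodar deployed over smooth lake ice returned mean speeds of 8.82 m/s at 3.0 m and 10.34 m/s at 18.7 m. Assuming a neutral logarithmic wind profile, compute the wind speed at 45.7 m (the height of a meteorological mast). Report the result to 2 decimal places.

Log law: V ∝ ln(z/z₀). From the pair, with r = V₁/V₂ = 0.85300,
ln z₀ = (ln z₁ − r·ln z₂)/(1 − r) = (1.0986 − 0.85300×2.9285)/0.14700 = -9.5197 → z₀ = 0.00007339 m
V₃ = V₁ · ln(z₃/z₀)/ln(z₁/z₀) = 8.82 × 13.3418/10.6183 = 11.0822 m/s

11.08 m/s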